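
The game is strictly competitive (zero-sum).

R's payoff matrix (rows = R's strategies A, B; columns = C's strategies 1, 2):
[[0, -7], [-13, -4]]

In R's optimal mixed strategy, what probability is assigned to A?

Row minima are -7 and -13, so R's maximin is -7; column maxima are 0 and -4, so C's minimax is -4. These differ, so the equilibrium is in mixed strategies.
Let R play A with probability p. C is indifferent when −13(1−p) = −7p − 4(1−p), giving p = 9/16.

9/16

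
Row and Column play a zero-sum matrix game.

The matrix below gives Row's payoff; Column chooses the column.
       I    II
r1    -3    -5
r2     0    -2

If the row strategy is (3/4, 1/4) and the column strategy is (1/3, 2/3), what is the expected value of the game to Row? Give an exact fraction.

Against (1/3, 2/3), each row's expected payoff is r1: -13/3; r2: -4/3.
Taking the (3/4, 1/4)-weighted average: (3/4)·(-13/3) + (1/4)·(-4/3) = -43/12.

-43/12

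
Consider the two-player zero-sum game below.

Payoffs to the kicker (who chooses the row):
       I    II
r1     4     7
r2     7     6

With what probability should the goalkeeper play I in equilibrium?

Row minima are 4 and 6, so the kicker's maximin is 6; column maxima are 7 and 7, so the goalkeeper's minimax is 7. These differ, so the equilibrium is in mixed strategies.
Let the goalkeeper play I with probability q. The kicker is indifferent when 4q + 7(1−q) = 7q + 6(1−q), giving q = 1/4.

1/4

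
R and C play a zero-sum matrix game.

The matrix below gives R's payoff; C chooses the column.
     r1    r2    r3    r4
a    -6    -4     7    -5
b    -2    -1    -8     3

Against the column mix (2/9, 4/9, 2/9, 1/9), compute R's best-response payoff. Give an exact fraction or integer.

-19/9

a: (-6)·(2/9) + (-4)·(4/9) + (7)·(2/9) + (-5)·(1/9) = -19/9.
b: (-2)·(2/9) + (-1)·(4/9) + (-8)·(2/9) + (3)·(1/9) = -7/3.
The best pure response is a with expected payoff -19/9.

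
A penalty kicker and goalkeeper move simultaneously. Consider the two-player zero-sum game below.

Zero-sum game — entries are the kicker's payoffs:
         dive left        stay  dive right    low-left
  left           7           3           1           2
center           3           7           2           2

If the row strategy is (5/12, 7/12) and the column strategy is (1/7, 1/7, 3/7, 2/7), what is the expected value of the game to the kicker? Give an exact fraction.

75/28

Against (1/7, 1/7, 3/7, 2/7), each row's expected payoff is left: 17/7; center: 20/7.
Taking the (5/12, 7/12)-weighted average: (5/12)·(17/7) + (7/12)·(20/7) = 75/28.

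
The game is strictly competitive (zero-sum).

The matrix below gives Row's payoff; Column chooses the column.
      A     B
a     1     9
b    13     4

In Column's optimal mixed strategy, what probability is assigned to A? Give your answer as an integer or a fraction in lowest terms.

Row minima are 1 and 4, so Row's maximin is 4; column maxima are 13 and 9, so Column's minimax is 9. These differ, so the equilibrium is in mixed strategies.
Let Column play A with probability q. Row is indifferent when q + 9(1−q) = 13q + 4(1−q), giving q = 5/17.

5/17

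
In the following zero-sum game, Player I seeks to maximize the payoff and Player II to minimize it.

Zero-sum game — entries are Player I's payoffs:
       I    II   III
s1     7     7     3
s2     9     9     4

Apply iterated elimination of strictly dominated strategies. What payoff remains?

Column I is strictly dominated by III for Player II (3<7, 4<9); eliminate I.
Column II is strictly dominated by III for Player II (3<7, 4<9); eliminate II.
Row s1 is strictly dominated by row s2 (4>3); eliminate s1.
Only (s2, III) remains, with payoff 4.

4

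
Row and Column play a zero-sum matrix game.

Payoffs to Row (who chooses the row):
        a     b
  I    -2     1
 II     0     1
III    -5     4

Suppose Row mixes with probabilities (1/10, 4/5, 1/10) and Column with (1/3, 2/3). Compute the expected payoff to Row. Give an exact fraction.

19/30

Against (1/3, 2/3), each row's expected payoff is I: 0; II: 2/3; III: 1.
Taking the (1/10, 4/5, 1/10)-weighted average: (1/10)·(0) + (4/5)·(2/3) + (1/10)·(1) = 19/30.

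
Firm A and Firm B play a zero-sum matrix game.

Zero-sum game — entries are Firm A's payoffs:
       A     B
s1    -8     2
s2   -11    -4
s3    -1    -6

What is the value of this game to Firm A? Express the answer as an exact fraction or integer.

-10/3

Row s2 is strictly dominated by row s1, so Firm A never plays it.
The remaining 2×2 game on (s1, s3) × (A, B) has no saddle point. Let Firm A play s1 with probability p; indifference gives −8p − (1−p) = 2p − 6(1−p), so p = 1/3.
Similarly Firm B's optimal q on A is 8/15, and the value is -8·(8/15) + (2)·(7/15) = -10/3.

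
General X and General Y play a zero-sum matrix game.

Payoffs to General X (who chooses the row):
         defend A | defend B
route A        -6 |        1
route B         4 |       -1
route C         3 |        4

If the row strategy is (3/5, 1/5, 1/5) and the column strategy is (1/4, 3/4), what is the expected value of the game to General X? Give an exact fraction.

7/20

Against (1/4, 3/4), each row's expected payoff is route A: -3/4; route B: 1/4; route C: 15/4.
Taking the (3/5, 1/5, 1/5)-weighted average: (3/5)·(-3/4) + (1/5)·(1/4) + (1/5)·(15/4) = 7/20.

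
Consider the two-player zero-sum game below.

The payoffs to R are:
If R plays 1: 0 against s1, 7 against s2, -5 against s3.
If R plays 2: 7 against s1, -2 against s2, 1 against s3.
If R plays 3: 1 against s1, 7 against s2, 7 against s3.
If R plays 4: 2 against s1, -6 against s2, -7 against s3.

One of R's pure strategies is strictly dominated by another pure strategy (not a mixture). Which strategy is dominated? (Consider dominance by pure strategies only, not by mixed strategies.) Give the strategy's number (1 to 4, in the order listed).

Compare 4 with 2: 7 > 2, -2 > -6, 1 > -7.
So 2 strictly dominates 4 for R; 4 is strictly dominated.

4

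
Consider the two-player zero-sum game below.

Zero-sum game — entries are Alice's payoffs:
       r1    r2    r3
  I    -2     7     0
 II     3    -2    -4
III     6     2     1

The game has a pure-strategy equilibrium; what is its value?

Row minima: -2, -4, 1 → Alice's maximin is 1.
Column maxima: 6, 7, 1 → Bob's minimax is 1.
They coincide at (III, r3), so the value is 1.

1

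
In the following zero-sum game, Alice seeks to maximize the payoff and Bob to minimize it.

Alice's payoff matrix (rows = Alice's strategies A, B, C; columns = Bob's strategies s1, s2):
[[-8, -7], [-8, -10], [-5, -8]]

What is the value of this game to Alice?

Row B is strictly dominated by row C, so Alice never plays it.
The remaining 2×2 game on (A, C) × (s1, s2) has no saddle point. Let Alice play A with probability p; indifference gives −8p − 5(1−p) = −7p − 8(1−p), so p = 3/4.
Similarly Bob's optimal q on s1 is 1/4, and the value is -8·(1/4) + (-7)·(3/4) = -29/4.

-29/4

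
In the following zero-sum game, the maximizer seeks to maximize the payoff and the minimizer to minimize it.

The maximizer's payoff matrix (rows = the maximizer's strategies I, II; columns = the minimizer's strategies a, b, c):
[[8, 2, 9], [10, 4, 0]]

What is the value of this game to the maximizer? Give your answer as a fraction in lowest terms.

36/11

Column a is strictly dominated by b for the minimizer (it gives the maximizer more in every row).
The remaining 2×2 game on (I, II) × (b, c) has no saddle point. Let the maximizer play I with probability p; indifference gives 2p + 4(1−p) = 9p, so p = 4/11.
Similarly the minimizer's optimal q on b is 9/11, and the value is 2·(9/11) + (9)·(2/11) = 36/11.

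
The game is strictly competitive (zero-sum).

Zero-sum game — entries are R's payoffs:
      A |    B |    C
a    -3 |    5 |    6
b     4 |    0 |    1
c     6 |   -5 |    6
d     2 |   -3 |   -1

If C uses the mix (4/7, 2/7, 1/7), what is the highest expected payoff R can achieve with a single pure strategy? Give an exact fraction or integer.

20/7

a: (-3)·(4/7) + (5)·(2/7) + (6)·(1/7) = 4/7.
b: (4)·(4/7) + (0)·(2/7) + (1)·(1/7) = 17/7.
c: (6)·(4/7) + (-5)·(2/7) + (6)·(1/7) = 20/7.
d: (2)·(4/7) + (-3)·(2/7) + (-1)·(1/7) = 1/7.
The best pure response is c with expected payoff 20/7.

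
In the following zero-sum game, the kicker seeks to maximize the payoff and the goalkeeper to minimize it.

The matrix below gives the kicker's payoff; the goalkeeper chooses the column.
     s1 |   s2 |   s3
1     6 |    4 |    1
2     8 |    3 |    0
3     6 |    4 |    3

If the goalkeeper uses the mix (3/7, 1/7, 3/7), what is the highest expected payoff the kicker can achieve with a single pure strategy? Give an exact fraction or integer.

31/7

1: (6)·(3/7) + (4)·(1/7) + (1)·(3/7) = 25/7.
2: (8)·(3/7) + (3)·(1/7) + (0)·(3/7) = 27/7.
3: (6)·(3/7) + (4)·(1/7) + (3)·(3/7) = 31/7.
The best pure response is 3 with expected payoff 31/7.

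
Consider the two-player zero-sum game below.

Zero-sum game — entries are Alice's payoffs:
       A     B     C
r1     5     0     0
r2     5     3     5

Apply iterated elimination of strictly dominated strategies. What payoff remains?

Column A is strictly dominated by B for Bob (0<5, 3<5); eliminate A.
Row r1 is strictly dominated by row r2 (3>0, 5>0); eliminate r1.
Column C is strictly dominated by B for Bob (3<5); eliminate C.
Only (r2, B) remains, with payoff 3.

3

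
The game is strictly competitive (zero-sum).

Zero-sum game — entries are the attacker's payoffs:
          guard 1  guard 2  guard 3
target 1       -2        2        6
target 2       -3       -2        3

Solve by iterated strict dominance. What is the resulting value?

-2

Column guard 3 is strictly dominated by guard 1 for the defender (-2<6, -3<3); eliminate guard 3.
Column guard 2 is strictly dominated by guard 1 for the defender (-2<2, -3<-2); eliminate guard 2.
Row target 2 is strictly dominated by row target 1 (-2>-3); eliminate target 2.
Only (target 1, guard 1) remains, with payoff -2.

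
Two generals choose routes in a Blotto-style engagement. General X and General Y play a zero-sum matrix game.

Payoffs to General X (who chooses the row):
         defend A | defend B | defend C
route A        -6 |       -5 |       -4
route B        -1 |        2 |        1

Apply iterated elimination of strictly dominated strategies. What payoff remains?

Column defend C is strictly dominated by defend A for General Y (-6<-4, -1<1); eliminate defend C.
Row route A is strictly dominated by row route B (-1>-6, 2>-5); eliminate route A.
Column defend B is strictly dominated by defend A for General Y (-1<2); eliminate defend B.
Only (route B, defend A) remains, with payoff -1.

-1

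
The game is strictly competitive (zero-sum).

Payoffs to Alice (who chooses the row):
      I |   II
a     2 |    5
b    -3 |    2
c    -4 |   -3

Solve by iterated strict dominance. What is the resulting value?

2

Column II is strictly dominated by I for Bob (2<5, -3<2, -4<-3); eliminate II.
Row b is strictly dominated by row a (2>-3); eliminate b.
Row c is strictly dominated by row a (2>-4); eliminate c.
Only (a, I) remains, with payoff 2.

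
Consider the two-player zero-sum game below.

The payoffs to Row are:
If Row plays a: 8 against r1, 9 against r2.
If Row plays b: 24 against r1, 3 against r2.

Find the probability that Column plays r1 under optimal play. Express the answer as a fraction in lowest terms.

Row minima are 8 and 3, so Row's maximin is 8; column maxima are 24 and 9, so Column's minimax is 9. These differ, so the equilibrium is in mixed strategies.
Let Column play r1 with probability q. Row is indifferent when 8q + 9(1−q) = 24q + 3(1−q), giving q = 3/11.

3/11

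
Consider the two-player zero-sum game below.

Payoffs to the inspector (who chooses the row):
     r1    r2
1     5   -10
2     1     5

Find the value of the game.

Row minima are -10 and 1, so the inspector's maximin is 1; column maxima are 5 and 5, so the inspectee's minimax is 5. These differ, so the equilibrium is in mixed strategies.
Let the inspector play 1 with probability p. The inspectee is indifferent when 5p + (1−p) = −10p + 5(1−p), giving p = 4/19.
Let the inspectee play r1 with probability q. The inspector is indifferent when 5q − 10(1−q) = q + 5(1−q), giving q = 15/19.
The value is 5·(15/19) + (-10)·(4/19) = 35/19.

35/19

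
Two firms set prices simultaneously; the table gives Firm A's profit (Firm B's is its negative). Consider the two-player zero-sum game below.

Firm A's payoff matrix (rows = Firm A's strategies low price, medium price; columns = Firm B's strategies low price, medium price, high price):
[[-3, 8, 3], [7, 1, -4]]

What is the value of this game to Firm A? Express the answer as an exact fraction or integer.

Column medium price is strictly dominated by high price for Firm B (it gives Firm A more in every row).
The remaining 2×2 game on (low price, medium price) × (low price, high price) has no saddle point. Let Firm A play low price with probability p; indifference gives −3p + 7(1−p) = 3p − 4(1−p), so p = 11/17.
Similarly Firm B's optimal q on low price is 7/17, and the value is -3·(7/17) + (3)·(10/17) = 9/17.

9/17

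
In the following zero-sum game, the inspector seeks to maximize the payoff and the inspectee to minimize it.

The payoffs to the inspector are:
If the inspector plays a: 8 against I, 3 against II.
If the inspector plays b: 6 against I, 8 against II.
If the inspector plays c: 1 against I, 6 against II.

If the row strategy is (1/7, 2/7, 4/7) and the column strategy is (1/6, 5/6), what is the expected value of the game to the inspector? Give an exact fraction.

Against (1/6, 5/6), each row's expected payoff is a: 23/6; b: 23/3; c: 31/6.
Taking the (1/7, 2/7, 4/7)-weighted average: (1/7)·(23/6) + (2/7)·(23/3) + (4/7)·(31/6) = 239/42.

239/42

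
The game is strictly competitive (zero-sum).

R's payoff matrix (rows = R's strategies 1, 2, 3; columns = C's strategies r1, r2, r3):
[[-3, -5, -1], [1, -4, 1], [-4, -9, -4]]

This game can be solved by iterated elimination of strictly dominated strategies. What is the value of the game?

Row 1 is strictly dominated by row 2 (1>-3, -4>-5, 1>-1); eliminate 1.
Column r1 is strictly dominated by r2 for C (-4<1, -9<-4); eliminate r1.
Row 3 is strictly dominated by row 2 (-4>-9, 1>-4); eliminate 3.
Column r3 is strictly dominated by r2 for C (-4<1); eliminate r3.
Only (2, r2) remains, with payoff -4.

-4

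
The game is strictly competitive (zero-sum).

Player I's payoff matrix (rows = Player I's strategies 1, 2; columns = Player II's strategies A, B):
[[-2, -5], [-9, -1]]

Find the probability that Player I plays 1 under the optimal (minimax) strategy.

Row minima are -5 and -9, so Player I's maximin is -5; column maxima are -2 and -1, so Player II's minimax is -2. These differ, so the equilibrium is in mixed strategies.
Let Player I play 1 with probability p. Player II is indifferent when −2p − 9(1−p) = −5p − (1−p), giving p = 8/11.

8/11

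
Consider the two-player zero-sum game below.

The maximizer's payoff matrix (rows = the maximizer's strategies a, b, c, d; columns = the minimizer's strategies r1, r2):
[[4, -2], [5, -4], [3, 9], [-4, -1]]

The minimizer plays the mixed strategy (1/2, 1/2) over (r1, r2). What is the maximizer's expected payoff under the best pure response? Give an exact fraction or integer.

6

a: (4)·(1/2) + (-2)·(1/2) = 1.
b: (5)·(1/2) + (-4)·(1/2) = 1/2.
c: (3)·(1/2) + (9)·(1/2) = 6.
d: (-4)·(1/2) + (-1)·(1/2) = -5/2.
The best pure response is c with expected payoff 6.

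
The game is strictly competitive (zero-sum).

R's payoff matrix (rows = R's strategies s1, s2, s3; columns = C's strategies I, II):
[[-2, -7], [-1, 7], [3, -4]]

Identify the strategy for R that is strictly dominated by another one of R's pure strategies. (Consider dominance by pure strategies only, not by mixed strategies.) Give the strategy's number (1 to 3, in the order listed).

Compare s1 with s2: -1 > -2, 7 > -7.
So s2 strictly dominates s1 for R; s1 is strictly dominated.

1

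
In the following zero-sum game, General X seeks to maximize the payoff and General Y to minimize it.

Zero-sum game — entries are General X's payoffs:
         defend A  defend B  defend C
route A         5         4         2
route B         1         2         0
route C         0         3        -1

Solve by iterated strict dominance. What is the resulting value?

Column defend B is strictly dominated by defend C for General Y (2<4, 0<2, -1<3); eliminate defend B.
Row route B is strictly dominated by row route A (5>1, 2>0); eliminate route B.
Column defend A is strictly dominated by defend C for General Y (2<5, -1<0); eliminate defend A.
Row route C is strictly dominated by row route A (2>-1); eliminate route C.
Only (route A, defend C) remains, with payoff 2.

2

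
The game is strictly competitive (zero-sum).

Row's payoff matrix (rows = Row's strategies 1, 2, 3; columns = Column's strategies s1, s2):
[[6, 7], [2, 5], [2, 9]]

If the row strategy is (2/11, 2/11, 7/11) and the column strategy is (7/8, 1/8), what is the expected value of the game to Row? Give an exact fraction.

Against (7/8, 1/8), each row's expected payoff is 1: 49/8; 2: 19/8; 3: 23/8.
Taking the (2/11, 2/11, 7/11)-weighted average: (2/11)·(49/8) + (2/11)·(19/8) + (7/11)·(23/8) = 27/8.

27/8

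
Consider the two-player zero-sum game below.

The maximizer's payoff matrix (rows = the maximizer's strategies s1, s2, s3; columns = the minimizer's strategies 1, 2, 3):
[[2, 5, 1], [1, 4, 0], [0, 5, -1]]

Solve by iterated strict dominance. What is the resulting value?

Column 1 is strictly dominated by 3 for the minimizer (1<2, 0<1, -1<0); eliminate 1.
Row s2 is strictly dominated by row s1 (5>4, 1>0); eliminate s2.
Column 2 is strictly dominated by 3 for the minimizer (1<5, -1<5); eliminate 2.
Row s3 is strictly dominated by row s1 (1>-1); eliminate s3.
Only (s1, 3) remains, with payoff 1.

1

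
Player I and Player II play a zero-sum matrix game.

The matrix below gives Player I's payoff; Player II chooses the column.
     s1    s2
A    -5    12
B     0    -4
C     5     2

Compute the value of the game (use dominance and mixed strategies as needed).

Row B is strictly dominated by row C, so Player I never plays it.
The remaining 2×2 game on (A, C) × (s1, s2) has no saddle point. Let Player I play A with probability p; indifference gives −5p + 5(1−p) = 12p + 2(1−p), so p = 3/20.
Similarly Player II's optimal q on s1 is 1/2, and the value is -5·(1/2) + (12)·(1/2) = 7/2.

7/2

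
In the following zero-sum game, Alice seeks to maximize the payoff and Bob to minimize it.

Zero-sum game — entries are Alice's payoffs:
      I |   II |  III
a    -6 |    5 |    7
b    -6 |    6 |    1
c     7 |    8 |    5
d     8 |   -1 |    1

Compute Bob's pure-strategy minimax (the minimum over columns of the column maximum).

7

The worst case (largest entry) in each column is I: 8, II: 8, III: 7.
The best (smallest) of these is 7.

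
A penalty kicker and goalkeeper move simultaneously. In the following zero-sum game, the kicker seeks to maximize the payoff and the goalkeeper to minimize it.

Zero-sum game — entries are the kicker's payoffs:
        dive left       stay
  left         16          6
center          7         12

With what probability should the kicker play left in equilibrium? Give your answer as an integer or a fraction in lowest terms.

1/3

Row minima are 6 and 7, so the kicker's maximin is 7; column maxima are 16 and 12, so the goalkeeper's minimax is 12. These differ, so the equilibrium is in mixed strategies.
Let the kicker play left with probability p. The goalkeeper is indifferent when 16p + 7(1−p) = 6p + 12(1−p), giving p = 1/3.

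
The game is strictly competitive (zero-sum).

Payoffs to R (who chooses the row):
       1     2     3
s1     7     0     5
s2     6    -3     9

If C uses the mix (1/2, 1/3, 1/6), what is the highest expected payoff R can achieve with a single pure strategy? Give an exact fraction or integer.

s1: (7)·(1/2) + (0)·(1/3) + (5)·(1/6) = 13/3.
s2: (6)·(1/2) + (-3)·(1/3) + (9)·(1/6) = 7/2.
The best pure response is s1 with expected payoff 13/3.

13/3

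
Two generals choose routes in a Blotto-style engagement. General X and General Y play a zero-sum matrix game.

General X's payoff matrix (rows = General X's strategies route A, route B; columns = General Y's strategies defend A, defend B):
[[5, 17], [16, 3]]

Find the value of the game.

Row minima are 5 and 3, so General X's maximin is 5; column maxima are 16 and 17, so General Y's minimax is 16. These differ, so the equilibrium is in mixed strategies.
Let General X play route A with probability p. General Y is indifferent when 5p + 16(1−p) = 17p + 3(1−p), giving p = 13/25.
Let General Y play defend A with probability q. General X is indifferent when 5q + 17(1−q) = 16q + 3(1−q), giving q = 14/25.
The value is 5·(14/25) + (17)·(11/25) = 257/25.

257/25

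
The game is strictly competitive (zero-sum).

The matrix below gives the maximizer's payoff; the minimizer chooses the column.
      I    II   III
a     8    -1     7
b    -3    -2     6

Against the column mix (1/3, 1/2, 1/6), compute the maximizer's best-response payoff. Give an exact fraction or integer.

10/3

a: (8)·(1/3) + (-1)·(1/2) + (7)·(1/6) = 10/3.
b: (-3)·(1/3) + (-2)·(1/2) + (6)·(1/6) = -1.
The best pure response is a with expected payoff 10/3.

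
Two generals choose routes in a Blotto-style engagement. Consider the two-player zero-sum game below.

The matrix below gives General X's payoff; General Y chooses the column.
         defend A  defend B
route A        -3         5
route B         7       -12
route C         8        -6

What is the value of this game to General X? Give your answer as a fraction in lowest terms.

1

Row route B is strictly dominated by row route C, so General X never plays it.
The remaining 2×2 game on (route A, route C) × (defend A, defend B) has no saddle point. Let General X play route A with probability p; indifference gives −3p + 8(1−p) = 5p − 6(1−p), so p = 7/11.
Similarly General Y's optimal q on defend A is 1/2, and the value is -3·(1/2) + (5)·(1/2) = 1.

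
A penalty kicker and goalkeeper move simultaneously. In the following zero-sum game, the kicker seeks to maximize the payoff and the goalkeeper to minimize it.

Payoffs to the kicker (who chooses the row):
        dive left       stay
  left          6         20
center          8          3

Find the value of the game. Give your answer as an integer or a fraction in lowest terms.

142/19

Row minima are 6 and 3, so the kicker's maximin is 6; column maxima are 8 and 20, so the goalkeeper's minimax is 8. These differ, so the equilibrium is in mixed strategies.
Let the kicker play left with probability p. The goalkeeper is indifferent when 6p + 8(1−p) = 20p + 3(1−p), giving p = 5/19.
Let the goalkeeper play dive left with probability q. The kicker is indifferent when 6q + 20(1−q) = 8q + 3(1−q), giving q = 17/19.
The value is 6·(17/19) + (20)·(2/19) = 142/19.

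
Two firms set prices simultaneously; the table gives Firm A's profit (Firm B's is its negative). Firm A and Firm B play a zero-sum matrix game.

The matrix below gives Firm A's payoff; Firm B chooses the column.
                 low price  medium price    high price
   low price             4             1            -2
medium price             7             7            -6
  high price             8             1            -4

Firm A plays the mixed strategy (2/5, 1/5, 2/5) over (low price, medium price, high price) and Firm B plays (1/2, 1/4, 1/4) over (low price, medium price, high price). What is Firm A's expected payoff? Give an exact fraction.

11/4

Against (1/2, 1/4, 1/4), each row's expected payoff is low price: 7/4; medium price: 15/4; high price: 13/4.
Taking the (2/5, 1/5, 2/5)-weighted average: (2/5)·(7/4) + (1/5)·(15/4) + (2/5)·(13/4) = 11/4.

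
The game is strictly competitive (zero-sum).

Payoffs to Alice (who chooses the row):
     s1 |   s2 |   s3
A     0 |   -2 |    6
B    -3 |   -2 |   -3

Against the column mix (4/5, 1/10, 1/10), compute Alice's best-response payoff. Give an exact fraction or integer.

A: (0)·(4/5) + (-2)·(1/10) + (6)·(1/10) = 2/5.
B: (-3)·(4/5) + (-2)·(1/10) + (-3)·(1/10) = -29/10.
The best pure response is A with expected payoff 2/5.

2/5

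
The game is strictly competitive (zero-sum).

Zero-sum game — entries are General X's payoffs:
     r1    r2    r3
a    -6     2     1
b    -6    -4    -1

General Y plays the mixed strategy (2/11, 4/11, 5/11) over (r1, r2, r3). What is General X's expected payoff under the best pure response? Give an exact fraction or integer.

1/11

a: (-6)·(2/11) + (2)·(4/11) + (1)·(5/11) = 1/11.
b: (-6)·(2/11) + (-4)·(4/11) + (-1)·(5/11) = -3.
The best pure response is a with expected payoff 1/11.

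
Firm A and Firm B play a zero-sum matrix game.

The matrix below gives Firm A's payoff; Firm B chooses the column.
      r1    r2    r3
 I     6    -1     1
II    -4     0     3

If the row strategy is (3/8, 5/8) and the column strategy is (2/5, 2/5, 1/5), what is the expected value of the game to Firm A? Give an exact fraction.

1/5

Against (2/5, 2/5, 1/5), each row's expected payoff is I: 11/5; II: -1.
Taking the (3/8, 5/8)-weighted average: (3/8)·(11/5) + (5/8)·(-1) = 1/5.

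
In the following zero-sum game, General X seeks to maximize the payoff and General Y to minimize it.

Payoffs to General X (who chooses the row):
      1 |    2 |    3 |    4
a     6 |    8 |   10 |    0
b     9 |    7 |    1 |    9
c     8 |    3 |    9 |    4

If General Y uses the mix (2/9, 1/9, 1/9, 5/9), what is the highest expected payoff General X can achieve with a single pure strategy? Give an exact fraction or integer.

71/9

a: (6)·(2/9) + (8)·(1/9) + (10)·(1/9) + (0)·(5/9) = 10/3.
b: (9)·(2/9) + (7)·(1/9) + (1)·(1/9) + (9)·(5/9) = 71/9.
c: (8)·(2/9) + (3)·(1/9) + (9)·(1/9) + (4)·(5/9) = 16/3.
The best pure response is b with expected payoff 71/9.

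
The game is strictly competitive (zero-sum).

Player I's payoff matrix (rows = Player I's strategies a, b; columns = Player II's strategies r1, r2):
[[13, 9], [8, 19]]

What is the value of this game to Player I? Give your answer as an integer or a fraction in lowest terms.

Row minima are 9 and 8, so Player I's maximin is 9; column maxima are 13 and 19, so Player II's minimax is 13. These differ, so the equilibrium is in mixed strategies.
Let Player I play a with probability p. Player II is indifferent when 13p + 8(1−p) = 9p + 19(1−p), giving p = 11/15.
Let Player II play r1 with probability q. Player I is indifferent when 13q + 9(1−q) = 8q + 19(1−q), giving q = 2/3.
The value is 13·(2/3) + (9)·(1/3) = 35/3.

35/3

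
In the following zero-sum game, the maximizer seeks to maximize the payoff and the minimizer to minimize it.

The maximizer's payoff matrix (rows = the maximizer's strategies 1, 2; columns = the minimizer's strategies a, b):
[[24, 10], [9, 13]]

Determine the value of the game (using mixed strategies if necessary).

Row minima are 10 and 9, so the maximizer's maximin is 10; column maxima are 24 and 13, so the minimizer's minimax is 13. These differ, so the equilibrium is in mixed strategies.
Let the maximizer play 1 with probability p. The minimizer is indifferent when 24p + 9(1−p) = 10p + 13(1−p), giving p = 2/9.
Let the minimizer play a with probability q. The maximizer is indifferent when 24q + 10(1−q) = 9q + 13(1−q), giving q = 1/6.
The value is 24·(1/6) + (10)·(5/6) = 37/3.

37/3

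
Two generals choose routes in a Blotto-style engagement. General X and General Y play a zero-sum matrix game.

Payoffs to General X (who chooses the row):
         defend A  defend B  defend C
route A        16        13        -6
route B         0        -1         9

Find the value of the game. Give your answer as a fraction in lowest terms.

Column defend A is strictly dominated by defend B for General Y (it gives General X more in every row).
The remaining 2×2 game on (route A, route B) × (defend B, defend C) has no saddle point. Let General X play route A with probability p; indifference gives 13p − (1−p) = −6p + 9(1−p), so p = 10/29.
Similarly General Y's optimal q on defend B is 15/29, and the value is 13·(15/29) + (-6)·(14/29) = 111/29.

111/29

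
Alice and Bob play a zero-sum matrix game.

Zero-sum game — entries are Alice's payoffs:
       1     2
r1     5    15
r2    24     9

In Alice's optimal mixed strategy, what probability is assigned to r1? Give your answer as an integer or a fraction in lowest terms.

3/5

Row minima are 5 and 9, so Alice's maximin is 9; column maxima are 24 and 15, so Bob's minimax is 15. These differ, so the equilibrium is in mixed strategies.
Let Alice play r1 with probability p. Bob is indifferent when 5p + 24(1−p) = 15p + 9(1−p), giving p = 3/5.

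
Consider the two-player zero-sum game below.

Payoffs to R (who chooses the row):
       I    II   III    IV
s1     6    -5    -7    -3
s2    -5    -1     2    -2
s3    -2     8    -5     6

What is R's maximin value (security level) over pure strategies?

The worst-case payoff for each row is s1: -7, s2: -5, s3: -5.
The best of these is -5.

-5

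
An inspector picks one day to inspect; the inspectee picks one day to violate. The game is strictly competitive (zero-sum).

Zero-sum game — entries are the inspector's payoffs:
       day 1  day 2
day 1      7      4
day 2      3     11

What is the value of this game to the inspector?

65/11

Row minima are 4 and 3, so the inspector's maximin is 4; column maxima are 7 and 11, so the inspectee's minimax is 7. These differ, so the equilibrium is in mixed strategies.
Let the inspector play day 1 with probability p. The inspectee is indifferent when 7p + 3(1−p) = 4p + 11(1−p), giving p = 8/11.
Let the inspectee play day 1 with probability q. The inspector is indifferent when 7q + 4(1−q) = 3q + 11(1−q), giving q = 7/11.
The value is 7·(7/11) + (4)·(4/11) = 65/11.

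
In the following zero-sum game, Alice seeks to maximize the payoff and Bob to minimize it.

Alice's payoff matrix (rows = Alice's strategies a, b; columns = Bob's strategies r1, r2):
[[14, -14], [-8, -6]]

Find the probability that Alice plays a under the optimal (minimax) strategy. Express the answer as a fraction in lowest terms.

Row minima are -14 and -8, so Alice's maximin is -8; column maxima are 14 and -6, so Bob's minimax is -6. These differ, so the equilibrium is in mixed strategies.
Let Alice play a with probability p. Bob is indifferent when 14p − 8(1−p) = −14p − 6(1−p), giving p = 1/15.

1/15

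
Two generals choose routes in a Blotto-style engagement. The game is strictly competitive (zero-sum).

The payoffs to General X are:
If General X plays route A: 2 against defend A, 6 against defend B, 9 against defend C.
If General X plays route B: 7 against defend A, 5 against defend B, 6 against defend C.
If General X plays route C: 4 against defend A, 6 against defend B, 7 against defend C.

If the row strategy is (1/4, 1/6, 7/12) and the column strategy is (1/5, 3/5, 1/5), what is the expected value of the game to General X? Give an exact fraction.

173/30

Against (1/5, 3/5, 1/5), each row's expected payoff is route A: 29/5; route B: 28/5; route C: 29/5.
Taking the (1/4, 1/6, 7/12)-weighted average: (1/4)·(29/5) + (1/6)·(28/5) + (7/12)·(29/5) = 173/30.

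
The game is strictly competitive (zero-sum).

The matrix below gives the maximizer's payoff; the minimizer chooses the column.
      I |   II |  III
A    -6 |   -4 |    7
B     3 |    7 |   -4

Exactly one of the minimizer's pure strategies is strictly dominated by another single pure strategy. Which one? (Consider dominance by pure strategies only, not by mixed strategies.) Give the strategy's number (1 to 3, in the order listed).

2

The minimizer prefers columns that give the maximizer less. Compare II with I: -6 < -4, 3 < 7.
So I strictly dominates II for the minimizer; II is strictly dominated.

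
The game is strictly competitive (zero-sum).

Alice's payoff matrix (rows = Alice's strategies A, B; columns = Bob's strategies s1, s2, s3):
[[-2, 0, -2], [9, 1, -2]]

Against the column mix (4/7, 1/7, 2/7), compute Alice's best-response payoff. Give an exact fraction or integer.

A: (-2)·(4/7) + (0)·(1/7) + (-2)·(2/7) = -12/7.
B: (9)·(4/7) + (1)·(1/7) + (-2)·(2/7) = 33/7.
The best pure response is B with expected payoff 33/7.

33/7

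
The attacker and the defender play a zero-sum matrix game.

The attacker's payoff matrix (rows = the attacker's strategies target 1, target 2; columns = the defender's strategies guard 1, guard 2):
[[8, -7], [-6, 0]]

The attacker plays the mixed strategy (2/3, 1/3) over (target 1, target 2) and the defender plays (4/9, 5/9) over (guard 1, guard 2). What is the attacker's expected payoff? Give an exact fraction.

Against (4/9, 5/9), each row's expected payoff is target 1: -1/3; target 2: -8/3.
Taking the (2/3, 1/3)-weighted average: (2/3)·(-1/3) + (1/3)·(-8/3) = -10/9.

-10/9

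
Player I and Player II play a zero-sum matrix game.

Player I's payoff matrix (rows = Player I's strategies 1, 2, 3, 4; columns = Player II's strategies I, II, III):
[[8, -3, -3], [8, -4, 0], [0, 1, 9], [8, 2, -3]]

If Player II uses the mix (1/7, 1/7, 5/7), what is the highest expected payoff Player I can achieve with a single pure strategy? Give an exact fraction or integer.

1: (8)·(1/7) + (-3)·(1/7) + (-3)·(5/7) = -10/7.
2: (8)·(1/7) + (-4)·(1/7) + (0)·(5/7) = 4/7.
3: (0)·(1/7) + (1)·(1/7) + (9)·(5/7) = 46/7.
4: (8)·(1/7) + (2)·(1/7) + (-3)·(5/7) = -5/7.
The best pure response is 3 with expected payoff 46/7.

46/7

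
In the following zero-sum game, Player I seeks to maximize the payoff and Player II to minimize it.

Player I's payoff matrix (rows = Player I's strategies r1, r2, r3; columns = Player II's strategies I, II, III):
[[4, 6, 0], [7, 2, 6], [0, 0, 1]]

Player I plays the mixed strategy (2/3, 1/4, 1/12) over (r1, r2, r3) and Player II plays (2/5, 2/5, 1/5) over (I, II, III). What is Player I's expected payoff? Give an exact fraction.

233/60

Against (2/5, 2/5, 1/5), each row's expected payoff is r1: 4; r2: 24/5; r3: 1/5.
Taking the (2/3, 1/4, 1/12)-weighted average: (2/3)·(4) + (1/4)·(24/5) + (1/12)·(1/5) = 233/60.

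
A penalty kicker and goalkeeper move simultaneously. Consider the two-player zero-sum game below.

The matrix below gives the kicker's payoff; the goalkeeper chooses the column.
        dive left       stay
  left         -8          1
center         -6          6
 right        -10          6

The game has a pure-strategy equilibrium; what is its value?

-6

Row minima: -8, -6, -10 → the kicker's maximin is -6.
Column maxima: -6, 6 → the goalkeeper's minimax is -6.
They coincide at (center, dive left), so the value is -6.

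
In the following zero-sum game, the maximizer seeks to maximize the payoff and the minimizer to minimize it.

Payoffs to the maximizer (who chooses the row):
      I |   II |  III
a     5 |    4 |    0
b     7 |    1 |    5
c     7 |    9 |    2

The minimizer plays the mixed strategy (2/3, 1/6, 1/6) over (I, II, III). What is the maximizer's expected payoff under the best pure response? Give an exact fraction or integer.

a: (5)·(2/3) + (4)·(1/6) + (0)·(1/6) = 4.
b: (7)·(2/3) + (1)·(1/6) + (5)·(1/6) = 17/3.
c: (7)·(2/3) + (9)·(1/6) + (2)·(1/6) = 13/2.
The best pure response is c with expected payoff 13/2.

13/2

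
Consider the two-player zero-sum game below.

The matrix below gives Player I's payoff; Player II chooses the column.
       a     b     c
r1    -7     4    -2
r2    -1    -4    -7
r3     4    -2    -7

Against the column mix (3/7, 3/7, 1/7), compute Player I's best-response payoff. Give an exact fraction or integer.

-1/7

r1: (-7)·(3/7) + (4)·(3/7) + (-2)·(1/7) = -11/7.
r2: (-1)·(3/7) + (-4)·(3/7) + (-7)·(1/7) = -22/7.
r3: (4)·(3/7) + (-2)·(3/7) + (-7)·(1/7) = -1/7.
The best pure response is r3 with expected payoff -1/7.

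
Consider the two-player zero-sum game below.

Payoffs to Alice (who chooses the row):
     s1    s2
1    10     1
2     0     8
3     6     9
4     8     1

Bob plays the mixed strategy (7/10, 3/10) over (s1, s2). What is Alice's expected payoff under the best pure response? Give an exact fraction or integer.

1: (10)·(7/10) + (1)·(3/10) = 73/10.
2: (0)·(7/10) + (8)·(3/10) = 12/5.
3: (6)·(7/10) + (9)·(3/10) = 69/10.
4: (8)·(7/10) + (1)·(3/10) = 59/10.
The best pure response is 1 with expected payoff 73/10.

73/10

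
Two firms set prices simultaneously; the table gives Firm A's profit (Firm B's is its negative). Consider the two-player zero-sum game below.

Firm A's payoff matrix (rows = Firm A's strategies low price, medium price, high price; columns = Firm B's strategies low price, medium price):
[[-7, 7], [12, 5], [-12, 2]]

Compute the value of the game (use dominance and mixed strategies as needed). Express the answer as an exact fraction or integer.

17/3

Row high price is strictly dominated by row low price, so Firm A never plays it.
The remaining 2×2 game on (low price, medium price) × (low price, medium price) has no saddle point. Let Firm A play low price with probability p; indifference gives −7p + 12(1−p) = 7p + 5(1−p), so p = 1/3.
Similarly Firm B's optimal q on low price is 2/21, and the value is -7·(2/21) + (7)·(19/21) = 17/3.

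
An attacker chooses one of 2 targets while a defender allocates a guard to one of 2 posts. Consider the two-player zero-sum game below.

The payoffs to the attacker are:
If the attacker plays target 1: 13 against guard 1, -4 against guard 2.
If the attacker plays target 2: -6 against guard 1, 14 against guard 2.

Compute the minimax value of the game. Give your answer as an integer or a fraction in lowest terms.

Row minima are -4 and -6, so the attacker's maximin is -4; column maxima are 13 and 14, so the defender's minimax is 13. These differ, so the equilibrium is in mixed strategies.
Let the attacker play target 1 with probability p. The defender is indifferent when 13p − 6(1−p) = −4p + 14(1−p), giving p = 20/37.
Let the defender play guard 1 with probability q. The attacker is indifferent when 13q − 4(1−q) = −6q + 14(1−q), giving q = 18/37.
The value is 13·(18/37) + (-4)·(19/37) = 158/37.

158/37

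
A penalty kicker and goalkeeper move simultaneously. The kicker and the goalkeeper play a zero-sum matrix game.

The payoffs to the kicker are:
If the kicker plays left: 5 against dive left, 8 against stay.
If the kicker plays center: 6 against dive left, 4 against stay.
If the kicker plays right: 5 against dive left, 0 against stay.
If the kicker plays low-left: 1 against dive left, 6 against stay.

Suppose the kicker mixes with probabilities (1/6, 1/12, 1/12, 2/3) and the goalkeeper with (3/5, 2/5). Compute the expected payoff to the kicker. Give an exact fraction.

223/60

Against (3/5, 2/5), each row's expected payoff is left: 31/5; center: 26/5; right: 3; low-left: 3.
Taking the (1/6, 1/12, 1/12, 2/3)-weighted average: (1/6)·(31/5) + (1/12)·(26/5) + (1/12)·(3) + (2/3)·(3) = 223/60.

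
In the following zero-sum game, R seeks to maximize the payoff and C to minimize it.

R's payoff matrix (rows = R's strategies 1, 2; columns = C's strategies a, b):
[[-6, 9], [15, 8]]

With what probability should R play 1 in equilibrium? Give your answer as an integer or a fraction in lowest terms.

Row minima are -6 and 8, so R's maximin is 8; column maxima are 15 and 9, so C's minimax is 9. These differ, so the equilibrium is in mixed strategies.
Let R play 1 with probability p. C is indifferent when −6p + 15(1−p) = 9p + 8(1−p), giving p = 7/22.

7/22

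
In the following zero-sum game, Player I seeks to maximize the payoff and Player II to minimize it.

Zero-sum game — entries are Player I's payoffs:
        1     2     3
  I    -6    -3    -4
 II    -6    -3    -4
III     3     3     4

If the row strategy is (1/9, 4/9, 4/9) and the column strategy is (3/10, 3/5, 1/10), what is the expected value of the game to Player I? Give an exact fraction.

-38/45

Against (3/10, 3/5, 1/10), each row's expected payoff is I: -4; II: -4; III: 31/10.
Taking the (1/9, 4/9, 4/9)-weighted average: (1/9)·(-4) + (4/9)·(-4) + (4/9)·(31/10) = -38/45.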